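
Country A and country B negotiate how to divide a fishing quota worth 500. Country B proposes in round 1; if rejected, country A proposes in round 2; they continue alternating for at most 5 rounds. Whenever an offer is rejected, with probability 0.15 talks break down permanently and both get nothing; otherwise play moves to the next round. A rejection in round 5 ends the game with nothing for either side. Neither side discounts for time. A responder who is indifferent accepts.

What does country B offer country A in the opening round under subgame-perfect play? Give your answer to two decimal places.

109.81

By backward induction:
Round 5 (country B proposes): rejection yields 0 for country A; country B offers 0 and keeps 500.
Round 4 (country A proposes): rejecting gives country B an expected 0.85 × 500 = 425; country A offers that and keeps 75.
Round 3 (country B proposes): rejecting gives country A an expected 0.85 × 75 = 63.75, so country B offers 63.75, keeping 436.25.
Round 2 (country A proposes): rejecting gives country B an expected 0.85 × 436.25 = 370.8125, so country A offers 370.8125, keeping 129.1875.
Round 1 (country B proposes): rejecting gives country A an expected 0.85 × 129.1875 = 109.809375, so country B offers 109.809375, keeping 390.190625.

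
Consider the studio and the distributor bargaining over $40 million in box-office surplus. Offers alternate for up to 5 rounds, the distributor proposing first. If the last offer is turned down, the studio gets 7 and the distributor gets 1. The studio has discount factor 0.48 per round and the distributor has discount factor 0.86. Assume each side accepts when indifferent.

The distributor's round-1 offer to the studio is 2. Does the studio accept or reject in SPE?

Round 5 (the distributor proposes): the studio gets 7 if talks fail, so the distributor offers 7 and keeps 33.
Round 4 (the studio proposes): the distributor can get 33 next round, worth 0.86 × 33 = 28.38 now. The studio offers 28.38 and keeps 40 − 28.38 = 11.62.
Round 3 (the distributor proposes): the studio can get 11.62 next round, worth 0.48 × 11.62 = 5.5776 now, so the distributor offers 5.5776, keeping 34.4224.
Round 2 (the studio proposes): the distributor can get 34.4224 next round, worth 0.86 × 34.4224 = 29.603264 now, so the studio offers 29.603264, keeping 10.396736.
So by rejecting in round 1, the studio gets 10.396736 next round, worth 0.48 × 10.396736 = 4.99043328 now.
Offer 2 < 4.99043328, so the studio rejects.

Reject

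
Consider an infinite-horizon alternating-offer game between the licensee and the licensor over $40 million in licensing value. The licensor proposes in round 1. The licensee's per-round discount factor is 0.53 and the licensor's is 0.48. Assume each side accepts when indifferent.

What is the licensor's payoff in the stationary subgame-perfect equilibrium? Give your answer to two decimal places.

25.21

In a stationary SPE each proposer offers the other exactly their discounted continuation value.
If the licensor keeps x when proposing and the licensee keeps y when proposing, then x = 40 − 0.53y and y = 40 − 0.48x.
Solving: x = 40(1 − 0.53) / (1 − 0.48·0.53) = 18.8 / 0.7456 ≈ 25.2146.
The licensee gets 40 − 25.2146 ≈ 14.7854.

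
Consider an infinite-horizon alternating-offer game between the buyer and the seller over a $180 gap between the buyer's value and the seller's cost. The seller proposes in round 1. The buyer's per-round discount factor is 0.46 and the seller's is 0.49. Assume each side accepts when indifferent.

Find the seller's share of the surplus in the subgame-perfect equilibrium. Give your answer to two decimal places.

Let x be the seller's share when the seller proposes and y be the buyer's share when the buyer proposes.
The buyer accepts iff offered ≥ 0.46·y, so x = 180 − 0.46y. Symmetrically y = 180 − 0.49x.
Substituting: x = 180 − 0.46(180 − 0.49x), giving x(1 − 0.49·0.46) = 180(1 − 0.46).
So x = 180 × 0.54 / 0.7746 ≈ 125.4841, and the buyer receives 180 − x ≈ 54.5159.

125.48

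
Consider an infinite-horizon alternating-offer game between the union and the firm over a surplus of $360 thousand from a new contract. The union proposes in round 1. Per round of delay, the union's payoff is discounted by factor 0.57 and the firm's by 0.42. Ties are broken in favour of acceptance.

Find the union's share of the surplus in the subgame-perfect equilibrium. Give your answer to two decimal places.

274.52

When the union proposes, the firm accepts any offer worth at least 0.42 times what the firm would get by proposing next round; and vice versa.
This gives x = 360 − 0.42y and y = 360 − 0.57x, where x and y are each side's share when it proposes.
Hence (1 − 0.42·0.57)x = 360(1 − 0.42), i.e. 0.7606·x = 208.8.
x ≈ 274.5201; the firm's share is 360 − x ≈ 85.4799.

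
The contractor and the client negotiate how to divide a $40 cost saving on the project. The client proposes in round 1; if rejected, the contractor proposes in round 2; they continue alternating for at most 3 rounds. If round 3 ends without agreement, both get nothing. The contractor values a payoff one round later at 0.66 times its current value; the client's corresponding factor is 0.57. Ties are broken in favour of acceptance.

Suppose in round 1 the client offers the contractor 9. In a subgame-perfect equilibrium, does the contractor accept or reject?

Reject

Round 3 (the client proposes): rejection yields 0 for the contractor; the client offers 0 and keeps 40.
Round 2 (the contractor proposes): the client can get 40 next round, worth 0.57 × 40 = 22.8 now. The contractor offers 22.8 and keeps 40 − 22.8 = 17.2.
So by rejecting in round 1, the contractor gets 17.2 next round, worth 0.66 × 17.2 = 11.352 now.
Offer 9 < 11.352, so the contractor rejects.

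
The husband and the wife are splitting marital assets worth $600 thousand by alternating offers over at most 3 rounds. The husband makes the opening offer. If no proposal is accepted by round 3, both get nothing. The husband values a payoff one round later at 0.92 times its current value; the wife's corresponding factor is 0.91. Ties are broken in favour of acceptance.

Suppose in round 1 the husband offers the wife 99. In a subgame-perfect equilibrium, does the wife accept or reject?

Round 3 (the husband proposes): the wife will accept anything ≥ 0, so the husband offers 0 and keeps 600.
Round 2 (the wife proposes): the husband can get 600 next round, worth 0.92 × 600 = 552 now; the wife offers that and keeps 48.
So by rejecting in round 1, the wife gets 48 next round, worth 0.91 × 48 = 43.68 now.
Offer 99 ≥ 43.68, so the wife accepts.

Accept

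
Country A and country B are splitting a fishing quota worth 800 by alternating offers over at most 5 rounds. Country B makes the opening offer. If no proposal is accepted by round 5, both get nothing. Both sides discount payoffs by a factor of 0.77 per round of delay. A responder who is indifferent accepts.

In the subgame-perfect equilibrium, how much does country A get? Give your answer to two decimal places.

Round 5 (country B proposes): country A will accept anything ≥ 0, so country B offers 0 and keeps 800.
Round 4 (country A proposes): country B can get 800 next round, worth 0.77 × 800 = 616 now; country A offers that and keeps 184.
Round 3 (country B proposes): country A can get 184 next round, worth 0.77 × 184 = 141.68 now; country B offers that and keeps 658.32.
Round 2 (country A proposes): country B can get 658.32 next round, worth 0.77 × 658.32 = 506.9064 now. Country A offers 506.9064 and keeps 800 − 506.9064 = 293.0936.
Round 1 (country B proposes): country A can get 293.0936 next round, worth 0.77 × 293.0936 = 225.682072 now. Country B offers 225.682072 and keeps 800 − 225.682072 = 574.317928.

225.68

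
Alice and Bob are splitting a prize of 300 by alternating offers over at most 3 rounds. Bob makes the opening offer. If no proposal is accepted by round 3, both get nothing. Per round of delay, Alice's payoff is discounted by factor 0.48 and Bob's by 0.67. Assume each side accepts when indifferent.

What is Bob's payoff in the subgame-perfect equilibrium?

252.48

Round 3 (Bob proposes): Alice will accept anything ≥ 0, so Bob offers 0 and keeps 300.
Round 2 (Alice proposes): Bob can get 300 next round, worth 0.67 × 300 = 201 now. Alice offers 201 and keeps 300 − 201 = 99.
Round 1 (Bob proposes): Alice can get 99 next round, worth 0.48 × 99 = 47.52 now. Bob offers 47.52 and keeps 300 − 47.52 = 252.48.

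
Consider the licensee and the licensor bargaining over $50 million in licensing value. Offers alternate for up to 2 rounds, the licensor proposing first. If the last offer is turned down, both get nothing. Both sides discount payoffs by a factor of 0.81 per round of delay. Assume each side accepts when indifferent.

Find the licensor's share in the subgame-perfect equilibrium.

9.5

Round 2 (the licensee proposes): the licensor will accept anything ≥ 0, so the licensee offers 0 and keeps 50.
Round 1 (the licensor proposes): the licensee can get 50 next round, worth 0.81 × 50 = 40.5 now; the licensor offers that and keeps 9.5.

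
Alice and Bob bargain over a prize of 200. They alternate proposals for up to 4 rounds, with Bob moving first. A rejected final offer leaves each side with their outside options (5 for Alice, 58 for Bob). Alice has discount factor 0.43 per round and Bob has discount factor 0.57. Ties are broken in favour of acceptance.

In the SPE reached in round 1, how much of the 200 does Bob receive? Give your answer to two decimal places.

148.05

Round 4 (Alice proposes): Bob gets 58 if talks fail, so Alice offers 58 and keeps 142.
Round 3 (Bob proposes): Alice can get 142 next round, worth 0.43 × 142 = 61.06 now, so Bob offers 61.06, keeping 138.94.
Round 2 (Alice proposes): Bob can get 138.94 next round, worth 0.57 × 138.94 = 79.1958 now. Alice offers 79.1958 and keeps 200 − 79.1958 = 120.8042.
Round 1 (Bob proposes): Alice can get 120.8042 next round, worth 0.43 × 120.8042 = 51.945806 now. Bob offers 51.945806 and keeps 200 − 51.945806 = 148.054194.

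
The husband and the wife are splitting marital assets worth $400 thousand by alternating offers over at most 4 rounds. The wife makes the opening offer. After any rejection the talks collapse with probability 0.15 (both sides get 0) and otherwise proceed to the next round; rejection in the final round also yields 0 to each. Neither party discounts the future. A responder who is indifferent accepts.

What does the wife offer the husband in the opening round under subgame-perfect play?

296.65

Round 4 (the husband proposes): rejection yields 0 for the wife; the husband offers 0 and keeps 400.
Round 3 (the wife proposes): rejecting gives the husband an expected 0.85 × 400 = 340; the wife offers that and keeps 60.
Round 2 (the husband proposes): rejecting gives the wife an expected 0.85 × 60 = 51, so the husband offers 51, keeping 349.
Round 1 (the wife proposes): rejecting gives the husband an expected 0.85 × 349 = 296.65. The wife offers 296.65 and keeps 400 − 296.65 = 103.35.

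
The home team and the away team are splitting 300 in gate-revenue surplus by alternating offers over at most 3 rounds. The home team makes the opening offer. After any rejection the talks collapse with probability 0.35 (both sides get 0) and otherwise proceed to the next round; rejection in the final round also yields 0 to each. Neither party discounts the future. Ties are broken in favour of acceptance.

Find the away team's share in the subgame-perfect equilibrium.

By backward induction:
Round 3 (the home team proposes): rejection yields 0 for the away team; the home team offers 0 and keeps 300.
Round 2 (the away team proposes): rejecting gives the home team an expected 0.65 × 300 = 195. The away team offers 195 and keeps 300 − 195 = 105.
Round 1 (the home team proposes): rejecting gives the away team an expected 0.65 × 105 = 68.25, so the home team offers 68.25, keeping 231.75.

68.25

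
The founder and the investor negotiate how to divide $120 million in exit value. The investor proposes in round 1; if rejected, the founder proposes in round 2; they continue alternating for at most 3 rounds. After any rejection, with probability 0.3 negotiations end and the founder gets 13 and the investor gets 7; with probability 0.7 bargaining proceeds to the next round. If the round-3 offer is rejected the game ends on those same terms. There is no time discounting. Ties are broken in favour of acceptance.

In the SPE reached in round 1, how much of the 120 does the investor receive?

By backward induction:
Round 3 (the investor proposes): the founder gets 13 if talks fail, so the investor offers 13 and keeps 107.
Round 2 (the founder proposes): rejecting gives the investor an expected 0.7 × 107 + 0.3 × 7 = 77. The founder offers 77 and keeps 120 − 77 = 43.
Round 1 (the investor proposes): rejecting gives the founder an expected 0.7 × 43 + 0.3 × 13 = 34; the investor offers that and keeps 86.

86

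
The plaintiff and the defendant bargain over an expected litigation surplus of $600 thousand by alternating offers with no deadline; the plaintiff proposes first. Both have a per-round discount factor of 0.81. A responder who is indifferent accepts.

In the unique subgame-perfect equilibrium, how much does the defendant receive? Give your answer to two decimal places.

When the plaintiff proposes, the defendant accepts any offer worth at least 0.81 times what the defendant would get by proposing next round; and vice versa.
This gives x = 600 − 0.81y and y = 600 − 0.81x, where x and y are each side's share when it proposes.
Hence (1 − 0.81·0.81)x = 600(1 − 0.81), i.e. 0.3439·x = 114.
x ≈ 331.4917; the defendant's share is 600 − x ≈ 268.5083.

268.51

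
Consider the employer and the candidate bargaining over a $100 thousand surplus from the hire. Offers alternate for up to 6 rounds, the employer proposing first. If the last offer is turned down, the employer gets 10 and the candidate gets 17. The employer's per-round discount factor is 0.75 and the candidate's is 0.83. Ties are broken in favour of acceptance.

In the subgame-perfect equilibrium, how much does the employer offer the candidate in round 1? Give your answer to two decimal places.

62.61

Round 6 (the candidate proposes): the employer gets 10 if talks fail, so the candidate offers 10 and keeps 90.
Round 5 (the employer proposes): the candidate can get 90 next round, worth 0.83 × 90 = 74.7 now, so the employer offers 74.7, keeping 25.3.
Round 4 (the candidate proposes): the employer can get 25.3 next round, worth 0.75 × 25.3 = 18.975 now; the candidate offers that and keeps 81.025.
Round 3 (the employer proposes): the candidate can get 81.025 next round, worth 0.83 × 81.025 = 67.25075 now; the employer offers that and keeps 32.74925.
Round 2 (the candidate proposes): the employer can get 32.74925 next round, worth 0.75 × 32.74925 = 24.5619375 now; the candidate offers that and keeps 75.4380625.
Round 1 (the employer proposes): the candidate can get 75.4380625 next round, worth 0.83 × 75.4380625 = 62.613591875 now, so the employer offers 62.613591875, keeping 37.386408125.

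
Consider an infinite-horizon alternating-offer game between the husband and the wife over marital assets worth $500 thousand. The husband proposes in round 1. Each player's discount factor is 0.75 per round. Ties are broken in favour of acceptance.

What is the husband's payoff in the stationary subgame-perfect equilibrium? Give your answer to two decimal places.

285.71

Let x be the husband's share when the husband proposes and y be the wife's share when the wife proposes.
The wife accepts iff offered ≥ 0.75·y, so x = 500 − 0.75y. Symmetrically y = 500 − 0.75x.
Substituting: x = 500 − 0.75(500 − 0.75x), giving x(1 − 0.75·0.75) = 500(1 − 0.75).
So x = 500 × 0.25 / 0.4375 ≈ 285.7143, and the wife receives 500 − x ≈ 214.2857.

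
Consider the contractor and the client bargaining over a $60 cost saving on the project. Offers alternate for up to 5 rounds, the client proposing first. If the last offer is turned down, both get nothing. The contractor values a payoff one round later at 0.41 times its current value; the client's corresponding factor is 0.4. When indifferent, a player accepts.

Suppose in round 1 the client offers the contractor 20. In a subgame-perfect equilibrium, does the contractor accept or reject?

Round 5 (the client proposes): the contractor will accept anything ≥ 0, so the client offers 0 and keeps 60.
Round 4 (the contractor proposes): the client can get 60 next round, worth 0.4 × 60 = 24 now. The contractor offers 24 and keeps 60 − 24 = 36.
Round 3 (the client proposes): the contractor can get 36 next round, worth 0.41 × 36 = 14.76 now. The client offers 14.76 and keeps 60 − 14.76 = 45.24.
Round 2 (the contractor proposes): the client can get 45.24 next round, worth 0.4 × 45.24 = 18.096 now. The contractor offers 18.096 and keeps 60 − 18.096 = 41.904.
So by rejecting in round 1, the contractor gets 41.904 next round, worth 0.41 × 41.904 = 17.18064 now.
Offer 20 ≥ 17.18064, so the contractor accepts.

Accept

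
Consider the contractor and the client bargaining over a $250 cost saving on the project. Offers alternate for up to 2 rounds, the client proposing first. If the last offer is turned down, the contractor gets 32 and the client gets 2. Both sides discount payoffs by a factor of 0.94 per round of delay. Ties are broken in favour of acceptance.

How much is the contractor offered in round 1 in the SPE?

233.12

Round 2 (the contractor proposes): the client gets 2 if talks fail, so the contractor offers 2 and keeps 248.
Round 1 (the client proposes): the contractor can get 248 next round, worth 0.94 × 248 = 233.12 now. The client offers 233.12 and keeps 250 − 233.12 = 16.88.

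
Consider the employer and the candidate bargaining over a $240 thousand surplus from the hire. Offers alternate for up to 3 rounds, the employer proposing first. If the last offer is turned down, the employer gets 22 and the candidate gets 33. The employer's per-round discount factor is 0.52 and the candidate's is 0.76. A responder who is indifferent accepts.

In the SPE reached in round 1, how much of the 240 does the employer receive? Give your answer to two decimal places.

139.41

Round 3 (the employer proposes): the candidate gets 33 if talks fail, so the employer offers 33 and keeps 207.
Round 2 (the candidate proposes): the employer can get 207 next round, worth 0.52 × 207 = 107.64 now, so the candidate offers 107.64, keeping 132.36.
Round 1 (the employer proposes): the candidate can get 132.36 next round, worth 0.76 × 132.36 = 100.5936 now. The employer offers 100.5936 and keeps 240 − 100.5936 = 139.4064.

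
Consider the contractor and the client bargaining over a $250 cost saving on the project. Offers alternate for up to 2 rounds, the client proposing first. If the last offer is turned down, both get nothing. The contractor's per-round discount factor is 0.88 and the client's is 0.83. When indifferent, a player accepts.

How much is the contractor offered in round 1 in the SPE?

Round 2 (the contractor proposes): rejection yields 0 for the client; the contractor offers 0 and keeps 250.
Round 1 (the client proposes): the contractor can get 250 next round, worth 0.88 × 250 = 220 now; the client offers that and keeps 30.

220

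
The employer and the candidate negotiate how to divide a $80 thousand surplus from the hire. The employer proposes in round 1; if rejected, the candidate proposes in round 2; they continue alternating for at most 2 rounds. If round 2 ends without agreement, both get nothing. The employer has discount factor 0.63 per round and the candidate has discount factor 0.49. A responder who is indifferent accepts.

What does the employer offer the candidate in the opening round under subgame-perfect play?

Round 2 (the candidate proposes): rejection yields 0 for the employer; the candidate offers 0 and keeps 80.
Round 1 (the employer proposes): the candidate can get 80 next round, worth 0.49 × 80 = 39.2 now, so the employer offers 39.2, keeping 40.8.

39.2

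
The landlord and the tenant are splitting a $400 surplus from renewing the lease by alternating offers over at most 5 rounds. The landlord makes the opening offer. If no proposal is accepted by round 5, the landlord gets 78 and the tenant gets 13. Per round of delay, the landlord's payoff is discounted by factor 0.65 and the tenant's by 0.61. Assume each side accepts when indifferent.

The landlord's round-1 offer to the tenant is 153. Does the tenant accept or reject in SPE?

Work out the tenant's continuation value if the offer is rejected.
Round 5 (the landlord proposes): the tenant gets 13 if talks fail, so the landlord offers 13 and keeps 387.
Round 4 (the tenant proposes): the landlord can get 387 next round, worth 0.65 × 387 = 251.55 now. The tenant offers 251.55 and keeps 400 − 251.55 = 148.45.
Round 3 (the landlord proposes): the tenant can get 148.45 next round, worth 0.61 × 148.45 = 90.5545 now; the landlord offers that and keeps 309.4455.
Round 2 (the tenant proposes): the landlord can get 309.4455 next round, worth 0.65 × 309.4455 = 201.139575 now. The tenant offers 201.139575 and keeps 400 − 201.139575 = 198.860425.
So by rejecting in round 1, the tenant gets 198.860425 next round, worth 0.61 × 198.860425 = 121.30485925 now.
Offer 153 ≥ 121.30485925, so the tenant accepts.

Accept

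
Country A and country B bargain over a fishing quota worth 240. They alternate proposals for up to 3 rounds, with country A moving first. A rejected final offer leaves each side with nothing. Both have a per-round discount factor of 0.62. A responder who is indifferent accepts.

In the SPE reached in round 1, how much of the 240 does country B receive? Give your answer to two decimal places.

56.54

Round 3 (country A proposes): rejection yields 0 for country B; country A offers 0 and keeps 240.
Round 2 (country B proposes): country A can get 240 next round, worth 0.62 × 240 = 148.8 now, so country B offers 148.8, keeping 91.2.
Round 1 (country A proposes): country B can get 91.2 next round, worth 0.62 × 91.2 = 56.544 now. Country A offers 56.544 and keeps 240 − 56.544 = 183.456.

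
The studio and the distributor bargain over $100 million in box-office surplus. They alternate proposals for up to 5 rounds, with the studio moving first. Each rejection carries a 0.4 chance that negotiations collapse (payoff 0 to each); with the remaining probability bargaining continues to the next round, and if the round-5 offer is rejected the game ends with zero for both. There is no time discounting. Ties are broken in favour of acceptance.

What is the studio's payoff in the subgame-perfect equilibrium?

By backward induction:
Round 5 (the studio proposes): rejection yields 0 for the distributor; the studio offers 0 and keeps 100.
Round 4 (the distributor proposes): rejecting gives the studio an expected 0.6 × 100 = 60. The distributor offers 60 and keeps 100 − 60 = 40.
Round 3 (the studio proposes): rejecting gives the distributor an expected 0.6 × 40 = 24. The studio offers 24 and keeps 100 − 24 = 76.
Round 2 (the distributor proposes): rejecting gives the studio an expected 0.6 × 76 = 45.6; the distributor offers that and keeps 54.4.
Round 1 (the studio proposes): rejecting gives the distributor an expected 0.6 × 54.4 = 32.64, so the studio offers 32.64, keeping 67.36.

67.36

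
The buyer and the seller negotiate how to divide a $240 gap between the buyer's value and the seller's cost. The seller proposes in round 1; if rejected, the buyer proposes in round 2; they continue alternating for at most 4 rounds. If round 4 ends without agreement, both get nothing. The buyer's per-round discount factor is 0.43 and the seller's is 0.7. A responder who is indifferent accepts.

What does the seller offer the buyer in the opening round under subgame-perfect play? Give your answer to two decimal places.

By backward induction:
Round 4 (the buyer proposes): the seller will accept anything ≥ 0, so the buyer offers 0 and keeps 240.
Round 3 (the seller proposes): the buyer can get 240 next round, worth 0.43 × 240 = 103.2 now; the seller offers that and keeps 136.8.
Round 2 (the buyer proposes): the seller can get 136.8 next round, worth 0.7 × 136.8 = 95.76 now; the buyer offers that and keeps 144.24.
Round 1 (the seller proposes): the buyer can get 144.24 next round, worth 0.43 × 144.24 = 62.0232 now. The seller offers 62.0232 and keeps 240 − 62.0232 = 177.9768.

62.02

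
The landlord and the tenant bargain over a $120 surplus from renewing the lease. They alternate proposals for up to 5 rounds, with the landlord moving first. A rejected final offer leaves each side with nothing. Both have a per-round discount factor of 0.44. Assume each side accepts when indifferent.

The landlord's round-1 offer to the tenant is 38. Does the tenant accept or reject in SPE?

Work out the tenant's continuation value if the offer is rejected.
Round 5 (the landlord proposes): rejection yields 0 for the tenant; the landlord offers 0 and keeps 120.
Round 4 (the tenant proposes): the landlord can get 120 next round, worth 0.44 × 120 = 52.8 now, so the tenant offers 52.8, keeping 67.2.
Round 3 (the landlord proposes): the tenant can get 67.2 next round, worth 0.44 × 67.2 = 29.568 now; the landlord offers that and keeps 90.432.
Round 2 (the tenant proposes): the landlord can get 90.432 next round, worth 0.44 × 90.432 = 39.79008 now. The tenant offers 39.79008 and keeps 120 − 39.79008 = 80.20992.
So by rejecting in round 1, the tenant gets 80.20992 next round, worth 0.44 × 80.20992 = 35.2923648 now.
Offer 38 ≥ 35.2923648, so the tenant accepts.

Accept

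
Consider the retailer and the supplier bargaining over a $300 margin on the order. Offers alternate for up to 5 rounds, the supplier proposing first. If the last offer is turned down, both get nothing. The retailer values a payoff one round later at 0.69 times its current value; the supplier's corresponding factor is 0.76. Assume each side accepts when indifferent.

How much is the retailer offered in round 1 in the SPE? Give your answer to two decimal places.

Work backward from the last round.
Round 5 (the supplier proposes): the retailer will accept anything ≥ 0, so the supplier offers 0 and keeps 300.
Round 4 (the retailer proposes): the supplier can get 300 next round, worth 0.76 × 300 = 228 now. The retailer offers 228 and keeps 300 − 228 = 72.
Round 3 (the supplier proposes): the retailer can get 72 next round, worth 0.69 × 72 = 49.68 now. The supplier offers 49.68 and keeps 300 − 49.68 = 250.32.
Round 2 (the retailer proposes): the supplier can get 250.32 next round, worth 0.76 × 250.32 = 190.2432 now, so the retailer offers 190.2432, keeping 109.7568.
Round 1 (the supplier proposes): the retailer can get 109.7568 next round, worth 0.69 × 109.7568 = 75.732192 now; the supplier offers that and keeps 224.267808.

75.73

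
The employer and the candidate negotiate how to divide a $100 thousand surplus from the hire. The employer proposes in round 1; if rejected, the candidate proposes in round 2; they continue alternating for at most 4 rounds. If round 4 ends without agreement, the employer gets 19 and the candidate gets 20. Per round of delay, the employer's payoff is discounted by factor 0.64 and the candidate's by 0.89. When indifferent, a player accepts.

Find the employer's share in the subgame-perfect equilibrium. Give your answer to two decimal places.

26.90

By backward induction:
Round 4 (the candidate proposes): the employer gets 19 if talks fail, so the candidate offers 19 and keeps 81.
Round 3 (the employer proposes): the candidate can get 81 next round, worth 0.89 × 81 = 72.09 now, so the employer offers 72.09, keeping 27.91.
Round 2 (the candidate proposes): the employer can get 27.91 next round, worth 0.64 × 27.91 = 17.8624 now, so the candidate offers 17.8624, keeping 82.1376.
Round 1 (the employer proposes): the candidate can get 82.1376 next round, worth 0.89 × 82.1376 = 73.102464 now; the employer offers that and keeps 26.897536.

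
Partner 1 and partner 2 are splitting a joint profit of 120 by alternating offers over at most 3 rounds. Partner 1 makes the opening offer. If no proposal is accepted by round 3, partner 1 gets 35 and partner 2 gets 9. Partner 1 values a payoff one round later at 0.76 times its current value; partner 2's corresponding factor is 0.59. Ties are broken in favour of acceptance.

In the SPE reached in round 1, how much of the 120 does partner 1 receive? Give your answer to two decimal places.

98.97

Round 3 (partner 1 proposes): partner 2 gets 9 if talks fail, so partner 1 offers 9 and keeps 111.
Round 2 (partner 2 proposes): partner 1 can get 111 next round, worth 0.76 × 111 = 84.36 now; partner 2 offers that and keeps 35.64.
Round 1 (partner 1 proposes): partner 2 can get 35.64 next round, worth 0.59 × 35.64 = 21.0276 now. Partner 1 offers 21.0276 and keeps 120 − 21.0276 = 98.9724.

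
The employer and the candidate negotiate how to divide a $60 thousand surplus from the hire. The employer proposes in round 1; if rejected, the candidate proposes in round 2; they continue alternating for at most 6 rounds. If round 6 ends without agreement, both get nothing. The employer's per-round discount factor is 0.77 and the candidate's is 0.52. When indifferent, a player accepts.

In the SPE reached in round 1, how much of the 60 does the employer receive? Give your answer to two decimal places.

44.95

Round 6 (the candidate proposes): the employer will accept anything ≥ 0, so the candidate offers 0 and keeps 60.
Round 5 (the employer proposes): the candidate can get 60 next round, worth 0.52 × 60 = 31.2 now; the employer offers that and keeps 28.8.
Round 4 (the candidate proposes): the employer can get 28.8 next round, worth 0.77 × 28.8 = 22.176 now; the candidate offers that and keeps 37.824.
Round 3 (the employer proposes): the candidate can get 37.824 next round, worth 0.52 × 37.824 = 19.66848 now; the employer offers that and keeps 40.33152.
Round 2 (the candidate proposes): the employer can get 40.33152 next round, worth 0.77 × 40.33152 = 31.0552704 now. The candidate offers 31.0552704 and keeps 60 − 31.0552704 = 28.9447296.
Round 1 (the employer proposes): the candidate can get 28.9447296 next round, worth 0.52 × 28.9447296 = 15.051259392 now, so the employer offers 15.051259392, keeping 44.948740608.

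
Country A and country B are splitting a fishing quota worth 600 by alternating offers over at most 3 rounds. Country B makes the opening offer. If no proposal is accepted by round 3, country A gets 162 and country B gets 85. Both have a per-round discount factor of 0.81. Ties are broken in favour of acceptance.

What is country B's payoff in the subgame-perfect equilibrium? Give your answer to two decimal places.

Round 3 (country B proposes): country A gets 162 if talks fail, so country B offers 162 and keeps 438.
Round 2 (country A proposes): country B can get 438 next round, worth 0.81 × 438 = 354.78 now, so country A offers 354.78, keeping 245.22.
Round 1 (country B proposes): country A can get 245.22 next round, worth 0.81 × 245.22 = 198.6282 now; country B offers that and keeps 401.3718.

401.37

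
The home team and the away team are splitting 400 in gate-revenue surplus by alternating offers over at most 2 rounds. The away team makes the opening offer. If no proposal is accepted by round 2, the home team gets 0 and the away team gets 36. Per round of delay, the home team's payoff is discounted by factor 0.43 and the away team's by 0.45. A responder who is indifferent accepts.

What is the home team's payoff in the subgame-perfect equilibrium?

Work backward from the last round.
Round 2 (the home team proposes): the away team gets 36 if talks fail, so the home team offers 36 and keeps 364.
Round 1 (the away team proposes): the home team can get 364 next round, worth 0.43 × 364 = 156.52 now. The away team offers 156.52 and keeps 400 − 156.52 = 243.48.

156.52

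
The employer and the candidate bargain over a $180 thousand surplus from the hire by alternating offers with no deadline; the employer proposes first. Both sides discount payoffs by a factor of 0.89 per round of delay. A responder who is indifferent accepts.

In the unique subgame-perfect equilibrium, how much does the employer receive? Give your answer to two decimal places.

95.24

Let x be the employer's share when the employer proposes and y be the candidate's share when the candidate proposes.
The candidate accepts iff offered ≥ 0.89·y, so x = 180 − 0.89y. Symmetrically y = 180 − 0.89x.
Substituting: x = 180 − 0.89(180 − 0.89x), giving x(1 − 0.89·0.89) = 180(1 − 0.89).
So x = 180 × 0.11 / 0.2079 ≈ 95.2381, and the candidate receives 180 − x ≈ 84.7619.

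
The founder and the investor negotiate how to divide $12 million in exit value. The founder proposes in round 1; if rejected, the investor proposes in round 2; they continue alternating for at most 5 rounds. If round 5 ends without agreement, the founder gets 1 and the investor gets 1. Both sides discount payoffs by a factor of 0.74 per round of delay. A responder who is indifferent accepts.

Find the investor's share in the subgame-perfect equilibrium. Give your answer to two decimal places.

Solve by backward induction from round 5.
Round 5 (the founder proposes): the investor gets 1 if talks fail, so the founder offers 1 and keeps 11.
Round 4 (the investor proposes): the founder can get 11 next round, worth 0.74 × 11 = 8.14 now. The investor offers 8.14 and keeps 12 − 8.14 = 3.86.
Round 3 (the founder proposes): the investor can get 3.86 next round, worth 0.74 × 3.86 = 2.8564 now; the founder offers that and keeps 9.1436.
Round 2 (the investor proposes): the founder can get 9.1436 next round, worth 0.74 × 9.1436 = 6.766264 now. The investor offers 6.766264 and keeps 12 − 6.766264 = 5.233736.
Round 1 (the founder proposes): the investor can get 5.233736 next round, worth 0.74 × 5.233736 = 3.87296464 now, so the founder offers 3.87296464, keeping 8.12703536.

3.87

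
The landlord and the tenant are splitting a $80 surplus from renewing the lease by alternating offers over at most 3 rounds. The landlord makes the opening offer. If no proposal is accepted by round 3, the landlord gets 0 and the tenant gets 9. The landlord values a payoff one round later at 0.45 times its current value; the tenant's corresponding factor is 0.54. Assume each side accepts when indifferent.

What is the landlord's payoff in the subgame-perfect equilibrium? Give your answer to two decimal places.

Round 3 (the landlord proposes): the tenant gets 9 if talks fail, so the landlord offers 9 and keeps 71.
Round 2 (the tenant proposes): the landlord can get 71 next round, worth 0.45 × 71 = 31.95 now, so the tenant offers 31.95, keeping 48.05.
Round 1 (the landlord proposes): the tenant can get 48.05 next round, worth 0.54 × 48.05 = 25.947 now, so the landlord offers 25.947, keeping 54.053.

54.05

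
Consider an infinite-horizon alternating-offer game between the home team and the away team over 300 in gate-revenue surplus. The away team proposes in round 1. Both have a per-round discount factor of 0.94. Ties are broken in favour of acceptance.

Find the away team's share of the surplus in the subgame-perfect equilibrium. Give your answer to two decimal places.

154.64

When the away team proposes, the home team accepts any offer worth at least 0.94 times what the home team would get by proposing next round; and vice versa.
This gives x = 300 − 0.94y and y = 300 − 0.94x, where x and y are each side's share when it proposes.
Hence (1 − 0.94·0.94)x = 300(1 − 0.94), i.e. 0.1164·x = 18.
x ≈ 154.6392; the home team's share is 300 − x ≈ 145.3608.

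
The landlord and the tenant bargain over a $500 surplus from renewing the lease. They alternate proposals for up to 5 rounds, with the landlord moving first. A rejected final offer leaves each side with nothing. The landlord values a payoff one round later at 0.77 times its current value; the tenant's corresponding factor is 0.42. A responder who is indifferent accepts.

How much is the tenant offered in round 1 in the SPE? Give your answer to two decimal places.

Round 5 (the landlord proposes): the tenant will accept anything ≥ 0, so the landlord offers 0 and keeps 500.
Round 4 (the tenant proposes): the landlord can get 500 next round, worth 0.77 × 500 = 385 now, so the tenant offers 385, keeping 115.
Round 3 (the landlord proposes): the tenant can get 115 next round, worth 0.42 × 115 = 48.3 now, so the landlord offers 48.3, keeping 451.7.
Round 2 (the tenant proposes): the landlord can get 451.7 next round, worth 0.77 × 451.7 = 347.809 now. The tenant offers 347.809 and keeps 500 − 347.809 = 152.191.
Round 1 (the landlord proposes): the tenant can get 152.191 next round, worth 0.42 × 152.191 = 63.92022 now, so the landlord offers 63.92022, keeping 436.07978.

63.92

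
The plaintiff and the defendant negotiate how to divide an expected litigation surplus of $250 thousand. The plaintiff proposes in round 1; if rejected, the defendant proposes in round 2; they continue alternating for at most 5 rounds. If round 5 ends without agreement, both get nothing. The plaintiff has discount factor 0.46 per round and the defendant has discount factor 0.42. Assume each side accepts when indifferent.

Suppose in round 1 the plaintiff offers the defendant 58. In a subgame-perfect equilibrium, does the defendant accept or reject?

Reject

Round 5 (the plaintiff proposes): the defendant will accept anything ≥ 0, so the plaintiff offers 0 and keeps 250.
Round 4 (the defendant proposes): the plaintiff can get 250 next round, worth 0.46 × 250 = 115 now; the defendant offers that and keeps 135.
Round 3 (the plaintiff proposes): the defendant can get 135 next round, worth 0.42 × 135 = 56.7 now, so the plaintiff offers 56.7, keeping 193.3.
Round 2 (the defendant proposes): the plaintiff can get 193.3 next round, worth 0.46 × 193.3 = 88.918 now, so the defendant offers 88.918, keeping 161.082.
So by rejecting in round 1, the defendant gets 161.082 next round, worth 0.42 × 161.082 = 67.65444 now.
Offer 58 < 67.65444, so the defendant rejects.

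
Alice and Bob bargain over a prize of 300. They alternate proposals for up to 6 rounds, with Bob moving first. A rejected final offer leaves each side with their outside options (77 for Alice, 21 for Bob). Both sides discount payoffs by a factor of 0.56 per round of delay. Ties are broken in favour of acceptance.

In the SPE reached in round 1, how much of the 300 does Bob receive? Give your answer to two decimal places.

187.53

Work backward from the last round.
Round 6 (Alice proposes): Bob gets 21 if talks fail, so Alice offers 21 and keeps 279.
Round 5 (Bob proposes): Alice can get 279 next round, worth 0.56 × 279 = 156.24 now; Bob offers that and keeps 143.76.
Round 4 (Alice proposes): Bob can get 143.76 next round, worth 0.56 × 143.76 = 80.5056 now. Alice offers 80.5056 and keeps 300 − 80.5056 = 219.4944.
Round 3 (Bob proposes): Alice can get 219.4944 next round, worth 0.56 × 219.4944 = 122.916864 now. Bob offers 122.916864 and keeps 300 − 122.916864 = 177.083136.
Round 2 (Alice proposes): Bob can get 177.083136 next round, worth 0.56 × 177.083136 = 99.16655616 now, so Alice offers 99.16655616, keeping 200.83344384.
Round 1 (Bob proposes): Alice can get 200.83344384 next round, worth 0.56 × 200.83344384 = 112.4667285504 now; Bob offers that and keeps 187.5332714496.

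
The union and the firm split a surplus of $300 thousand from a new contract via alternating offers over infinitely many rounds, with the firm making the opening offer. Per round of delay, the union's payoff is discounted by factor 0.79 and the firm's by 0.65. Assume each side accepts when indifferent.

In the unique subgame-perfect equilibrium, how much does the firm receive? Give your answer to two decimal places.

When the firm proposes, the union accepts any offer worth at least 0.79 times what the union would get by proposing next round; and vice versa.
This gives x = 300 − 0.79y and y = 300 − 0.65x, where x and y are each side's share when it proposes.
Hence (1 − 0.79·0.65)x = 300(1 − 0.79), i.e. 0.4865·x = 63.
x ≈ 129.4964; the union's share is 300 − x ≈ 170.5036.

129.50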